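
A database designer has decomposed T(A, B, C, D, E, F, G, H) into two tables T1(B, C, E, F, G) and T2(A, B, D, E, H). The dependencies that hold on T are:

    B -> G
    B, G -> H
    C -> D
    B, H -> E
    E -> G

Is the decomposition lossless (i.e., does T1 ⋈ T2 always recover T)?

No

Common attributes: T1 ∩ T2 = {B, E}.
Closure of {B, E}: B → G applies, adding G; B, G → H applies, adding H. So (B, E)⁺ = {B, E, G, H}.
The closure contains neither all of T1 = {B, C, E, F, G} nor all of T2 = {A, B, D, E, H}, so the common attributes are not a superkey of either fragment. The join is lossy.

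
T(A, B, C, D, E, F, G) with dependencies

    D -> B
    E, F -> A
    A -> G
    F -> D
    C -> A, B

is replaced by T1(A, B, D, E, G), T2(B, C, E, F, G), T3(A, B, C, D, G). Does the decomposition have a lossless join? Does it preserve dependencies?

Lossless test (chase): Rows 2 and 3 agree on C; apply C→A, B and equate their A, B entries. No row becomes fully distinguished — the join is lossy.
Dependency preservation: the restricted closure of {E, F} across the fragments never reaches {A}, so E, F → A cannot be enforced without a join — not preserved.

lossy and not dependency-preserving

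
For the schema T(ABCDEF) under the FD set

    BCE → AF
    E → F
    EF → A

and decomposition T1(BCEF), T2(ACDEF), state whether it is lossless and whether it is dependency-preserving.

Lossless test: (CEF)⁺ = {ACEF}, which is a superkey of neither fragment — lossy.
Dependency preservation: BCE → AF is not contained in any single fragment, but the restricted closure of its left-hand side across the fragments still reaches the right-hand side; the remaining FDs each lie inside some fragment. All dependencies are preserved.

lossy but dependency-preserving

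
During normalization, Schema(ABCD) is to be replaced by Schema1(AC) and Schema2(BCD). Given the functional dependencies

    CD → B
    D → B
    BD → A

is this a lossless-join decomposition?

Common attributes: Schema1 ∩ Schema2 = {C}.
No dependency enlarges {C}, so (C)⁺ = {C}.
The closure contains neither all of Schema1 = {AC} nor all of Schema2 = {BCD}, so the common attributes are not a superkey of either fragment. The join is lossy.

No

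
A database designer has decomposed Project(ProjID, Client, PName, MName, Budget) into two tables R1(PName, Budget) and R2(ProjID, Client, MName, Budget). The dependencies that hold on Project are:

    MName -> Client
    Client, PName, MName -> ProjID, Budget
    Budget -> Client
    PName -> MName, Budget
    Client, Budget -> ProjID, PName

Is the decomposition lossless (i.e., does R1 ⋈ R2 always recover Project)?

Yes

Common attributes: R1 ∩ R2 = {Budget}.
Closure of {Budget}: Budget → Client applies, adding Client; Client, Budget → ProjID, PName applies, adding ProjID, PName; PName → MName, Budget applies, adding MName. So (Budget)⁺ = {ProjID, Client, PName, MName, Budget}.
This closure contains every attribute of R1, so R1 ∩ R2 → R1. The join is lossless.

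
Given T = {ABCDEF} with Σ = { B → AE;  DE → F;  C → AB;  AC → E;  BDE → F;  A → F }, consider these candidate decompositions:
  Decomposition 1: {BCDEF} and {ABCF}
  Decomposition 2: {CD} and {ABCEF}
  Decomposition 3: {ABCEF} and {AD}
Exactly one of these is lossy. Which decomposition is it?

Decomposition 3

Decomposition 1: common = {BCF}, closure = {ABCEF} → lossless.
Decomposition 2: common = {C}, closure = {ABCEF} → lossless.
Decomposition 3: common = {A}, closure = {AF} → lossy.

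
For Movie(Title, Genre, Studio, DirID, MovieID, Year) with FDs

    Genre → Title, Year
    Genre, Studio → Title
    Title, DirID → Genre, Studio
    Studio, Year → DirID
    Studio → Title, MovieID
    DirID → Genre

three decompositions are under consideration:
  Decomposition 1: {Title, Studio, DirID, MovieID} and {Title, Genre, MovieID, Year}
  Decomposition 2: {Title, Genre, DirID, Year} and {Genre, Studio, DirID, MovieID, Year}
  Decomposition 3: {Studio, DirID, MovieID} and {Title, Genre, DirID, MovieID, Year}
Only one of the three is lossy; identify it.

Decomposition 1

Decomposition 1: common = {Title, MovieID}, closure = {Title, MovieID} → lossy.
Decomposition 2: common = {Genre, DirID, Year}, closure = {Title, Genre, Studio, DirID, MovieID, Year} → lossless.
Decomposition 3: common = {DirID, MovieID}, closure = {Title, Genre, Studio, DirID, MovieID, Year} → lossless.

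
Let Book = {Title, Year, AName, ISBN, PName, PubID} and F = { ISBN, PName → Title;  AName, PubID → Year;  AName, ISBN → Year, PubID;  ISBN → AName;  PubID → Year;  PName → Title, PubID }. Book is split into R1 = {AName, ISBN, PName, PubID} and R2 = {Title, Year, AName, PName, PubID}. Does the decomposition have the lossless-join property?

Common attributes: R1 ∩ R2 = {AName, PName, PubID}.
Closure of {AName, PName, PubID}: AName, PubID → Year applies, adding Year; PName → Title, PubID applies, adding Title. So (AName, PName, PubID)⁺ = {Title, Year, AName, PName, PubID}.
This closure contains every attribute of R2, so R1 ∩ R2 → R2. The join is lossless.

Yes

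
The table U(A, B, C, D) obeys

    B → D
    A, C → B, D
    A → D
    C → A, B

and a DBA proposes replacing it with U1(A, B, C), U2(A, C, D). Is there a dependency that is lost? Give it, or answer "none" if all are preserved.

B → D

Check B → D: no single fragment contains all of {B, D}, and the restricted closure of {B} across the fragments never reaches {D}.
A, C → B, D is preserved.
A → D is preserved.
C → A, B is preserved.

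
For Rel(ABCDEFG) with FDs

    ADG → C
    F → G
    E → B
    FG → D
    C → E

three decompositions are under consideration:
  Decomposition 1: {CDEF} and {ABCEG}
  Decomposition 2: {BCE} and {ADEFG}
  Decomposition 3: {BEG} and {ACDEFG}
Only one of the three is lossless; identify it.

Decomposition 3

Decomposition 1: common = {CE}, closure = {BCE} → lossy.
Decomposition 2: common = {E}, closure = {BE} → lossy.
Decomposition 3: common = {EG}, closure = {BEG} → lossless.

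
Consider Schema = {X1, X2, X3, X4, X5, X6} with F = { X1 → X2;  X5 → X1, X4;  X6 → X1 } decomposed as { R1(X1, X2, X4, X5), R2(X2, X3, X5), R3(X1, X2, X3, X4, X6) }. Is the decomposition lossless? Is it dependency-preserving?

lossy but dependency-preserving

Lossless test (chase): Rows 1 and 2 agree on X5; apply X5→X1, X4 and equate their X1, X4 entries. No row becomes fully distinguished — the join is lossy.
Dependency preservation: every FD's attributes lie within a single fragment, so each can be enforced locally — preserved.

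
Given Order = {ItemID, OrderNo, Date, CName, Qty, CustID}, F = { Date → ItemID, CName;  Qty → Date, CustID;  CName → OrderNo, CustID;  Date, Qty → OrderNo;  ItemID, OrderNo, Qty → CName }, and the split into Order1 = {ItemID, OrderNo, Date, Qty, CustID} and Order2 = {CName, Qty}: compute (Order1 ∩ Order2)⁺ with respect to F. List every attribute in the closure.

ItemID, OrderNo, Date, CName, Qty, CustID

Order1 ∩ Order2 = {Qty}.
Qty → Date, CustID applies, adding Date, CustID
Date, Qty → OrderNo applies, adding OrderNo
Date → ItemID, CName applies, adding ItemID, CName
Closure: {ItemID, OrderNo, Date, CName, Qty, CustID}.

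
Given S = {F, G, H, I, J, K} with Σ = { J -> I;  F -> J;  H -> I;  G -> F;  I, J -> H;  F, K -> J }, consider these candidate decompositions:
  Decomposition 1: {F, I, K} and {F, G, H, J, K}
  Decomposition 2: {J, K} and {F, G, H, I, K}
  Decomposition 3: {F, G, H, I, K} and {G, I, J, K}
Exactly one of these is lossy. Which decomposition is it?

Decomposition 1: common = {F, K}, closure = {F, H, I, J, K} → lossless.
Decomposition 2: common = {K}, closure = {K} → lossy.
Decomposition 3: common = {G, I, K}, closure = {F, G, H, I, J, K} → lossless.

Decomposition 2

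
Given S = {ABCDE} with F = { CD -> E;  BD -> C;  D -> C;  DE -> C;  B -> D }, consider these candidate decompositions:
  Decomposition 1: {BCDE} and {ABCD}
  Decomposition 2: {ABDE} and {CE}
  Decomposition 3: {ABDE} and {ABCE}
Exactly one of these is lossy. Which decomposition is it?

Decomposition 2

Decomposition 1: common = {BCD}, closure = {BCDE} → lossless.
Decomposition 2: common = {E}, closure = {E} → lossy.
Decomposition 3: common = {ABE}, closure = {ABCDE} → lossless.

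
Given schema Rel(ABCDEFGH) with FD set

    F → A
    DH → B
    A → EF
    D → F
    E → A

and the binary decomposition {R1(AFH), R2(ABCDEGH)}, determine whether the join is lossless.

Yes

Common attributes: R1 ∩ R2 = {AH}.
Closure of {AH}: A → EF applies, adding EF. So (AH)⁺ = {AEFH}.
This closure contains every attribute of R1, so R1 ∩ R2 → R1. The join is lossless.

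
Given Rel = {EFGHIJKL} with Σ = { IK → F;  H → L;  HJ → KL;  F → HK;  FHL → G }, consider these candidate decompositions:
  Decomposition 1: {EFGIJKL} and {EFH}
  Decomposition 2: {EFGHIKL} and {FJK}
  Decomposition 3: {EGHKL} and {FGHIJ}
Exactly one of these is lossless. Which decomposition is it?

Decomposition 1: common = {EF}, closure = {EFGHKL} → lossless.
Decomposition 2: common = {FK}, closure = {FGHKL} → lossy.
Decomposition 3: common = {GH}, closure = {GHL} → lossy.

Decomposition 1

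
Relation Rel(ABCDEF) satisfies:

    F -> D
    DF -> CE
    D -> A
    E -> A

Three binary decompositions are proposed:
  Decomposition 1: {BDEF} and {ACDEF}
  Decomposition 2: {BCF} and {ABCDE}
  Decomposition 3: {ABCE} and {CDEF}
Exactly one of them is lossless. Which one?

Decomposition 1: common = {DEF}, closure = {ACDEF} → lossless.
Decomposition 2: common = {BC}, closure = {BC} → lossy.
Decomposition 3: common = {CE}, closure = {ACE} → lossy.

Decomposition 1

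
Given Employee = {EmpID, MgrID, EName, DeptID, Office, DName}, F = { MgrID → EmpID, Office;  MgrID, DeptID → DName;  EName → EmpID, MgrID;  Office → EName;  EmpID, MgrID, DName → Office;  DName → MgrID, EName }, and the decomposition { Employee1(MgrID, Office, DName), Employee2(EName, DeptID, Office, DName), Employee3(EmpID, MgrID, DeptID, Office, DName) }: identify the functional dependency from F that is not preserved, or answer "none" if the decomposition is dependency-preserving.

MgrID → EmpID, Office lies within Employee3.
MgrID, DeptID → DName lies within Employee3.
EName → EmpID, MgrID: restricted closure across fragments reaches EmpID, MgrID.
Office → EName lies within Employee2.
EmpID, MgrID, DName → Office lies within Employee3.
DName → MgrID, EName: restricted closure across fragments reaches MgrID, EName.
Every dependency is enforceable on the fragments, so the decomposition is dependency-preserving.

none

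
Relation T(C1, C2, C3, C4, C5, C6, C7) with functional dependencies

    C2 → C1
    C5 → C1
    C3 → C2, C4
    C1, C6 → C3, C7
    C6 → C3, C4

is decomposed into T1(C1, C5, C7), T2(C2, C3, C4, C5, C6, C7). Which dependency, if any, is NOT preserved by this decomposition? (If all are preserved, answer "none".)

C2 → C1

Check C2 → C1: no single fragment contains all of {C1, C2}, and the restricted closure of {C2} across the fragments never reaches {C1}.
C5 → C1 is preserved.
C3 → C2, C4 is preserved.
C1, C6 → C3, C7 is preserved.
C6 → C3, C4 is preserved.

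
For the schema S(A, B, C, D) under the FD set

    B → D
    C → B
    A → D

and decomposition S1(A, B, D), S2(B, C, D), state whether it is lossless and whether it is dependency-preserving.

Lossless test: (B, D)⁺ = {B, D}, which is a superkey of neither fragment — lossy.
Dependency preservation: every FD's attributes lie within a single fragment, so each can be enforced locally — preserved.

lossy but dependency-preserving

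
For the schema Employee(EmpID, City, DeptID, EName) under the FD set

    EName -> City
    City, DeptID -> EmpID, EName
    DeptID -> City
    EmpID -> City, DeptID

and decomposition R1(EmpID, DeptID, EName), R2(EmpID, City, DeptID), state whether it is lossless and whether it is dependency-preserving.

lossless but not dependency-preserving

Lossless test: (EmpID, DeptID)⁺ = {EmpID, City, DeptID, EName}, which contains all of one fragment — lossless.
Dependency preservation: the restricted closure of {EName} across the fragments never reaches {City}, so EName → City cannot be enforced without a join — not preserved.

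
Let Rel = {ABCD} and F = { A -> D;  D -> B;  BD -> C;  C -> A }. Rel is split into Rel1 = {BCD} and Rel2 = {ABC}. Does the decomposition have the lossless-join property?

Common attributes: Rel1 ∩ Rel2 = {BC}.
Closure of {BC}: C → A applies, adding A; A → D applies, adding D. So (BC)⁺ = {ABCD}.
This closure contains every attribute of Rel1, so Rel1 ∩ Rel2 → Rel1. The join is lossless.

Yes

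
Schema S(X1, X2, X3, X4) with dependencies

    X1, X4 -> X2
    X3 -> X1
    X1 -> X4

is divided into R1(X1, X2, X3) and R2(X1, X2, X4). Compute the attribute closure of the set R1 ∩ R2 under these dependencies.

X1, X2, X4

R1 ∩ R2 = {X1, X2}.
X1 → X4 applies, adding X4
Closure: {X1, X2, X4}.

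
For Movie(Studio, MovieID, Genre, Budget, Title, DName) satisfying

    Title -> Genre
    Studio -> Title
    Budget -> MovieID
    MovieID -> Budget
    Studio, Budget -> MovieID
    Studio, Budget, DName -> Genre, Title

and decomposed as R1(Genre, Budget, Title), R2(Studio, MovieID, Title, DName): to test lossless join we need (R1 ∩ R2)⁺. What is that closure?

Genre, Title

R1 ∩ R2 = {Title}.
Title → Genre applies, adding Genre
Closure: {Genre, Title}.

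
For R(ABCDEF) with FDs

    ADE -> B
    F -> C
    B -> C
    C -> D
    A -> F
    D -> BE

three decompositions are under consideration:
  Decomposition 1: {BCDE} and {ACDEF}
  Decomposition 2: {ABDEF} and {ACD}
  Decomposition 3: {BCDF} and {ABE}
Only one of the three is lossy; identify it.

Decomposition 1: common = {CDE}, closure = {BCDE} → lossless.
Decomposition 2: common = {AD}, closure = {ABCDEF} → lossless.
Decomposition 3: common = {B}, closure = {BCDE} → lossy.

Decomposition 3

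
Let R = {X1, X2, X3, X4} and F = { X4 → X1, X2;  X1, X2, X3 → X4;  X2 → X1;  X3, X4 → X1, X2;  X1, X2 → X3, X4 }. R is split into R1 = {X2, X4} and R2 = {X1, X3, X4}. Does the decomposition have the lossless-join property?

Yes

Common attributes: R1 ∩ R2 = {X4}.
Closure of {X4}: X4 → X1, X2 applies, adding X1, X2; X1, X2 → X3, X4 applies, adding X3. So (X4)⁺ = {X1, X2, X3, X4}.
This closure contains every attribute of R1, so R1 ∩ R2 → R1. The join is lossless.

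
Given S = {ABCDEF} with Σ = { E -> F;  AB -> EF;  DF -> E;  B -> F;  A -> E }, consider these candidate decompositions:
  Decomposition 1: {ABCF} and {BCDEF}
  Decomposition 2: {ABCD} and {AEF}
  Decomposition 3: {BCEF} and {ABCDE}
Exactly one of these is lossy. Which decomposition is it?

Decomposition 1

Decomposition 1: common = {BCF}, closure = {BCF} → lossy.
Decomposition 2: common = {A}, closure = {AEF} → lossless.
Decomposition 3: common = {BCE}, closure = {BCEF} → lossless.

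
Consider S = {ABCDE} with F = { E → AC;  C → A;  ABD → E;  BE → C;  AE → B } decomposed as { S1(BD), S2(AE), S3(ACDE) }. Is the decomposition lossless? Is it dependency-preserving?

lossy and not dependency-preserving

Lossless test (chase): Rows 2 and 3 agree on E; apply E→AC and equate their AC entries. Rows 2 and 3 agree on AE; apply AE→B and equate their B entries. No row becomes fully distinguished — the join is lossy.
Dependency preservation: the restricted closure of {ABD} across the fragments never reaches {E}, so ABD → E cannot be enforced without a join — not preserved.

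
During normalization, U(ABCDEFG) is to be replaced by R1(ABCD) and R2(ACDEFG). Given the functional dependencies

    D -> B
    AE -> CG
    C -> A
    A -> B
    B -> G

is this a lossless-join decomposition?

Common attributes: R1 ∩ R2 = {ACD}.
Closure of {ACD}: D → B applies, adding B; B → G applies, adding G. So (ACD)⁺ = {ABCDG}.
This closure contains every attribute of R1, so R1 ∩ R2 → R1. The join is lossless.

Yes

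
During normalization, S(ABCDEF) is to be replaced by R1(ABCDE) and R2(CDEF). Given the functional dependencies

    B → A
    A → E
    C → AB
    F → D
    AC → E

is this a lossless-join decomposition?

Yes

Common attributes: R1 ∩ R2 = {CDE}.
Closure of {CDE}: C → AB applies, adding AB. So (CDE)⁺ = {ABCDE}.
This closure contains every attribute of R1, so R1 ∩ R2 → R1. The join is lossless.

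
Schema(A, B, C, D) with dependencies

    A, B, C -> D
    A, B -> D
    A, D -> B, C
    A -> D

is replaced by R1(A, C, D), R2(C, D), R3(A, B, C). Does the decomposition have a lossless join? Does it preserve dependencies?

Lossless test (chase): Rows 1 and 3 agree on A; apply A→D and equate their D entries. Rows 1 and 3 agree on A, D; apply A, D→B, C and equate their B, C entries. Row 1 is now all distinguished symbols — the join is lossless.
Dependency preservation: A, B, C → D; A, B → D; A, D → B, C are not contained in any single fragment, but the restricted closure of each left-hand side across the fragments still reaches the right-hand side; the remaining FDs each lie inside some fragment. All dependencies are preserved.

lossless and dependency-preserving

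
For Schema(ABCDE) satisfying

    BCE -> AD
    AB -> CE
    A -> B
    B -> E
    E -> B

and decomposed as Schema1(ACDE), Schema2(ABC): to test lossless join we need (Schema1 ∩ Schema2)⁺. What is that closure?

ABCDE

Schema1 ∩ Schema2 = {AC}.
A → B applies, adding B
B → E applies, adding E
BCE → AD applies, adding D
Closure: {ABCDE}.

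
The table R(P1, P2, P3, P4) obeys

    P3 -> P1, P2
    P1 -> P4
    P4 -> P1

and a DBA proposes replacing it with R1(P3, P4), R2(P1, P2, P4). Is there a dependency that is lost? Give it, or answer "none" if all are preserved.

P3 -> P1, P2

Check P3 → P1, P2: no single fragment contains all of {P1, P2, P3}, and the restricted closure of {P3} across the fragments never reaches {P1, P2}.
P1 → P4 is preserved.
P4 → P1 is preserved.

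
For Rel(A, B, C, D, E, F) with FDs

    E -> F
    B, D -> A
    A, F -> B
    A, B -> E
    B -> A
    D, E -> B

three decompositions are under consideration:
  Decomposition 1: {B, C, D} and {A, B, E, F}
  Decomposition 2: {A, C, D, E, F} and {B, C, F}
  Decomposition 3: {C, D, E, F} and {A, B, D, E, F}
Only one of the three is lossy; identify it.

Decomposition 2

Decomposition 1: common = {B}, closure = {A, B, E, F} → lossless.
Decomposition 2: common = {C, F}, closure = {C, F} → lossy.
Decomposition 3: common = {D, E, F}, closure = {A, B, D, E, F} → lossless.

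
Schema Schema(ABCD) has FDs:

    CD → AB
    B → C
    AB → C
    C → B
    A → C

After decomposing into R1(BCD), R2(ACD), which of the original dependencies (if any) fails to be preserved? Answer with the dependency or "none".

none

CD → AB: restricted closure across fragments reaches AB.
B → C lies within R1.
AB → C: restricted closure across fragments reaches C.
C → B lies within R1.
A → C lies within R2.
Every dependency is enforceable on the fragments, so the decomposition is dependency-preserving.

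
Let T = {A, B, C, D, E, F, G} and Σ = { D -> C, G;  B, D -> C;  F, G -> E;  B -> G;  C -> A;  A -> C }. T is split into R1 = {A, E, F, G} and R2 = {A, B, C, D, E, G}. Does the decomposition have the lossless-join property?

No

Common attributes: R1 ∩ R2 = {A, E, G}.
Closure of {A, E, G}: A → C applies, adding C. So (A, E, G)⁺ = {A, C, E, G}.
The closure contains neither all of R1 = {A, E, F, G} nor all of R2 = {A, B, C, D, E, G}, so the common attributes are not a superkey of either fragment. The join is lossy.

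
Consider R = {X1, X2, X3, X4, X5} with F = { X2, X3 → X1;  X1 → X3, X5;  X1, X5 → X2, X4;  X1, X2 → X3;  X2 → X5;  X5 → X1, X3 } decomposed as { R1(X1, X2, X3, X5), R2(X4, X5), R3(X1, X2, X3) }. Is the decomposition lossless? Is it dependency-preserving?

Lossless test (chase): Rows 1 and 3 agree on X1; apply X1→X3, X5 and equate their X3, X5 entries. Rows 1 and 3 agree on X1, X5; apply X1, X5→X2, X4 and equate their X2, X4 entries. Rows 1 and 2 agree on X5; apply X5→X1, X3 and equate their X1, X3 entries. Rows 1 and 2 agree on X1, X5; apply X1, X5→X2, X4 and equate their X2, X4 entries. Row 1 is now all distinguished symbols — the join is lossless.
Dependency preservation: X1, X5 → X2, X4 is not contained in any single fragment, but the restricted closure of its left-hand side across the fragments still reaches the right-hand side; the remaining FDs each lie inside some fragment. All dependencies are preserved.

lossless and dependency-preserving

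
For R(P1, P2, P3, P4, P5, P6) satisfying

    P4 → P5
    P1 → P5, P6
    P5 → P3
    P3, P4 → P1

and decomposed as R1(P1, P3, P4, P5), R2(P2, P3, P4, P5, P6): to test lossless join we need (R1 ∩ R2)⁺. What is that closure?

P1, P3, P4, P5, P6

R1 ∩ R2 = {P3, P4, P5}.
P3, P4 → P1 applies, adding P1
P1 → P5, P6 applies, adding P6
Closure: {P1, P3, P4, P5, P6}.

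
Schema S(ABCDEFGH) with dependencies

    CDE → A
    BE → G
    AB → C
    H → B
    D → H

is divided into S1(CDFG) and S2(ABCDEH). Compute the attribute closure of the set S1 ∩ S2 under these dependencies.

S1 ∩ S2 = {CD}.
D → H applies, adding H
H → B applies, adding B
Closure: {BCDH}.

BCDH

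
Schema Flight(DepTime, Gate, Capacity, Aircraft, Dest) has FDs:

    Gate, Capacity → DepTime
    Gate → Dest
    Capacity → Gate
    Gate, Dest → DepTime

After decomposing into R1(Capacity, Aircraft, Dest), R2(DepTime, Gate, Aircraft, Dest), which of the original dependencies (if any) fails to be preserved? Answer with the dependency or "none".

Check Capacity → Gate: no single fragment contains all of {Gate, Capacity}, and the restricted closure of {Capacity} across the fragments never reaches {Gate}.
Gate, Capacity → DepTime is preserved.
Gate → Dest is preserved.
Gate, Dest → DepTime is preserved.

Capacity → Gate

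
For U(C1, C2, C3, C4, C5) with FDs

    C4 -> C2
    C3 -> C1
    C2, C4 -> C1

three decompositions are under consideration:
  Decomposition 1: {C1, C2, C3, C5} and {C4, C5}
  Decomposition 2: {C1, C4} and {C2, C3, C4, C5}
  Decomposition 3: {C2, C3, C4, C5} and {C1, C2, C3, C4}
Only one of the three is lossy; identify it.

Decomposition 1

Decomposition 1: common = {C5}, closure = {C5} → lossy.
Decomposition 2: common = {C4}, closure = {C1, C2, C4} → lossless.
Decomposition 3: common = {C2, C3, C4}, closure = {C1, C2, C3, C4} → lossless.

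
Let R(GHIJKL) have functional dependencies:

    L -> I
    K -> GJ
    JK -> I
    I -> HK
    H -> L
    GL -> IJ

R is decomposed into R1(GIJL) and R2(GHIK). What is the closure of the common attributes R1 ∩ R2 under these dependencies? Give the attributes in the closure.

R1 ∩ R2 = {GI}.
I → HK applies, adding HK
H → L applies, adding L
GL → IJ applies, adding J
Closure: {GHIJKL}.

GHIJKL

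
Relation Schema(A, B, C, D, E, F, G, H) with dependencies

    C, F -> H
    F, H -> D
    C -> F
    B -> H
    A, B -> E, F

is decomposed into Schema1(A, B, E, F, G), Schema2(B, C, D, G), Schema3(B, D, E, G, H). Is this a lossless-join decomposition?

No

Chase test. Columns are A, B, C, D, E, F, G, H; row i has aⱼ where attribute j ∈ Schemai, else bᵢⱼ.
Initial tableau (one row per fragment):
  row 1: a1 a2 b13 b14 a5 a6 a7 b18
  row 2: b21 a2 a3 a4 b25 b26 a7 b28
  row 3: b31 a2 b33 a4 a5 b36 a7 a8
Rows 1 and 2 agree on B; apply B→H and equate their H entries.
Rows 1 and 3 agree on B; apply B→H and equate their H entries.
No row becomes fully distinguished — the join is lossy.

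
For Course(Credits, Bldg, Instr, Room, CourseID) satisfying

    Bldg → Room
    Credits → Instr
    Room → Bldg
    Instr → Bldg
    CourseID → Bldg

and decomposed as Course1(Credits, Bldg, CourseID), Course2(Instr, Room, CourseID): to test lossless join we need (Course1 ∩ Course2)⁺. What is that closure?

Course1 ∩ Course2 = {CourseID}.
CourseID → Bldg applies, adding Bldg
Bldg → Room applies, adding Room
Closure: {Bldg, Room, CourseID}.

Bldg, Room, CourseID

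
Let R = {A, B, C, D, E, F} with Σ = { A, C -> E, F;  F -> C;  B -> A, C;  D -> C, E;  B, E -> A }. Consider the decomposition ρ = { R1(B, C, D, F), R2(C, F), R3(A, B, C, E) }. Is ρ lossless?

Yes

Chase test. Columns are A, B, C, D, E, F; row i has aⱼ where attribute j ∈ Ri, else bᵢⱼ.
Initial tableau (one row per fragment):
  row 1: b11 a2 a3 a4 b15 a6
  row 2: b21 b22 a3 b24 b25 a6
  row 3: a1 a2 a3 b34 a5 b36
Rows 1 and 3 agree on B; apply B→A, C and equate their A, C entries.
Rows 1 and 3 agree on A, C; apply A, C→E, F and equate their E, F entries.
Row 1 is now all distinguished symbols — the join is lossless.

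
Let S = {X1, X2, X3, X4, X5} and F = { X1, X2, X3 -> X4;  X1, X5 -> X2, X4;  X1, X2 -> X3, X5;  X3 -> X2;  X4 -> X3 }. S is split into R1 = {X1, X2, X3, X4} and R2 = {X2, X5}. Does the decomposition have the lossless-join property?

Common attributes: R1 ∩ R2 = {X2}.
No dependency enlarges {X2}, so (X2)⁺ = {X2}.
The closure contains neither all of R1 = {X1, X2, X3, X4} nor all of R2 = {X2, X5}, so the common attributes are not a superkey of either fragment. The join is lossy.

No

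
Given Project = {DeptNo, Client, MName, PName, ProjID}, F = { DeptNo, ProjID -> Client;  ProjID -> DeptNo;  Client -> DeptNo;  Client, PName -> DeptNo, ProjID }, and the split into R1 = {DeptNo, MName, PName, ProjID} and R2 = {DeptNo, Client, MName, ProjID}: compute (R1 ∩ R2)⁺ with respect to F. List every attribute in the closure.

DeptNo, Client, MName, ProjID

R1 ∩ R2 = {DeptNo, MName, ProjID}.
DeptNo, ProjID → Client applies, adding Client
Closure: {DeptNo, Client, MName, ProjID}.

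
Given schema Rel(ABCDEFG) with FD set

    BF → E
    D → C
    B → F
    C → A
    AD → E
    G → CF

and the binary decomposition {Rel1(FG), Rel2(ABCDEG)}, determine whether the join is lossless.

Common attributes: Rel1 ∩ Rel2 = {G}.
Closure of {G}: G → CF applies, adding CF; C → A applies, adding A. So (G)⁺ = {ACFG}.
This closure contains every attribute of Rel1, so Rel1 ∩ Rel2 → Rel1. The join is lossless.

Yes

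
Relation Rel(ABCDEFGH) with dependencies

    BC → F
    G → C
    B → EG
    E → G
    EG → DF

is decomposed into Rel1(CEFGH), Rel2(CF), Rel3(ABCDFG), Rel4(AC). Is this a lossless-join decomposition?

Chase test. Columns are ABCDEFGH; row i has aⱼ where attribute j ∈ Reli, else bᵢⱼ.
Initial tableau (one row per fragment):
  row 1: b11 b12 a3 b14 a5 a6 a7 a8
  row 2: b21 b22 a3 b24 b25 a6 b27 b28
  row 3: a1 a2 a3 a4 b35 a6 a7 b38
  row 4: a1 b42 a3 b44 b45 b46 b47 b48
No row becomes fully distinguished — the join is lossy.

No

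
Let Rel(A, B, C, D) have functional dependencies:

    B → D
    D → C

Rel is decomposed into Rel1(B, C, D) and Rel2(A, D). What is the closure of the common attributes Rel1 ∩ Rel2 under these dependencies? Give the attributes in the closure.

Rel1 ∩ Rel2 = {D}.
D → C applies, adding C
Closure: {C, D}.

C, D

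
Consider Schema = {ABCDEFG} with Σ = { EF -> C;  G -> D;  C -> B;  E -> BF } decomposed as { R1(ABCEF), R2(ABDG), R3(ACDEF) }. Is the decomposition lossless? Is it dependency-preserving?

Lossless test (chase): Rows 1 and 3 agree on C; apply C→B and equate their B entries. No row becomes fully distinguished — the join is lossy.
Dependency preservation: every FD's attributes lie within a single fragment, so each can be enforced locally — preserved.

lossy but dependency-preserving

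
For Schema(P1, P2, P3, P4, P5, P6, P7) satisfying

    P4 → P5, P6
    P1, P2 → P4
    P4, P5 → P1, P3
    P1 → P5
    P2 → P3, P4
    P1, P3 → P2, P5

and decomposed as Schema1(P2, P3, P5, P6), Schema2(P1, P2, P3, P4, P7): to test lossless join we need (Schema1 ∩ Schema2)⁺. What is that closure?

Schema1 ∩ Schema2 = {P2, P3}.
P2 → P3, P4 applies, adding P4
P4 → P5, P6 applies, adding P5, P6
P4, P5 → P1, P3 applies, adding P1
Closure: {P1, P2, P3, P4, P5, P6}.

P1, P2, P3, P4, P5, P6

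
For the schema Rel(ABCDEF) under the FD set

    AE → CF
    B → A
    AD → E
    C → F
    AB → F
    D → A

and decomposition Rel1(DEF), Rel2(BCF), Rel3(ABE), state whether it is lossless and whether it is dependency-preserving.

Lossless test (chase): Rows 2 and 3 agree on B; apply B→A and equate their A entries. Rows 2 and 3 agree on AB; apply AB→F and equate their F entries. No row becomes fully distinguished — the join is lossy.
Dependency preservation: the restricted closure of {AE} across the fragments never reaches {CF}, so AE → CF cannot be enforced without a join — not preserved.

lossy and not dependency-preserving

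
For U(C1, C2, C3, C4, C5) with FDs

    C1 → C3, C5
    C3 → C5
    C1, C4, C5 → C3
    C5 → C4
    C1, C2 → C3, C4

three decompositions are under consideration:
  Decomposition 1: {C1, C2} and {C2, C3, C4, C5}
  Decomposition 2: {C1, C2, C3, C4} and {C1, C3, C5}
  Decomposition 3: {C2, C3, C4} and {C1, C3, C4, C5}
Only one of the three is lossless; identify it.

Decomposition 2

Decomposition 1: common = {C2}, closure = {C2} → lossy.
Decomposition 2: common = {C1, C3}, closure = {C1, C3, C4, C5} → lossless.
Decomposition 3: common = {C3, C4}, closure = {C3, C4, C5} → lossy.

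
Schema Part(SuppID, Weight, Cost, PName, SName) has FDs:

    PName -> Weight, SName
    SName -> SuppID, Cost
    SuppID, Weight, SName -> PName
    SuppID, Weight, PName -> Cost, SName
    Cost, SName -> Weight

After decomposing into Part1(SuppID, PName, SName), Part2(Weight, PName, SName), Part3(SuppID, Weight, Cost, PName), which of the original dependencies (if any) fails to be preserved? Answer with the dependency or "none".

none

PName → Weight, SName lies within Part2.
SName → SuppID, Cost: restricted closure across fragments reaches SuppID, Cost.
SuppID, Weight, SName → PName: restricted closure across fragments reaches PName.
SuppID, Weight, PName → Cost, SName: restricted closure across fragments reaches Cost, SName.
Cost, SName → Weight: restricted closure across fragments reaches Weight.
Every dependency is enforceable on the fragments, so the decomposition is dependency-preserving.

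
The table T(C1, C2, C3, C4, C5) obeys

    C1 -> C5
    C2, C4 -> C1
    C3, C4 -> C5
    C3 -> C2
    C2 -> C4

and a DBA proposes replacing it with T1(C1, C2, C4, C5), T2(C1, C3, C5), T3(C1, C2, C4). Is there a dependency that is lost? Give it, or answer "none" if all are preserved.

Check C3 → C2: no single fragment contains all of {C2, C3}, and the restricted closure of {C3} across the fragments never reaches {C2}.
C1 → C5 is preserved.
C2, C4 → C1 is preserved.
C3, C4 → C5 is preserved.
C2 → C4 is preserved.

C3 -> C2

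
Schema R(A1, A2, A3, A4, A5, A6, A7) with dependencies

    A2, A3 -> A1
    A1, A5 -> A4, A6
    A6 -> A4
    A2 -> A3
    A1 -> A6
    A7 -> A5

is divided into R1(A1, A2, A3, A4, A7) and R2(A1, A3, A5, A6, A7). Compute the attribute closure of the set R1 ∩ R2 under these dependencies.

R1 ∩ R2 = {A1, A3, A7}.
A1 → A6 applies, adding A6
A7 → A5 applies, adding A5
A1, A5 → A4, A6 applies, adding A4
Closure: {A1, A3, A4, A5, A6, A7}.

A1, A3, A4, A5, A6, A7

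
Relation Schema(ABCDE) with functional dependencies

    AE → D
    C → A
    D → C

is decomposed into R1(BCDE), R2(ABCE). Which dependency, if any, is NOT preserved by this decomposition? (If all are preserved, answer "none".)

AE → D: restricted closure across fragments reaches D.
C → A lies within R2.
D → C lies within R1.
Every dependency is enforceable on the fragments, so the decomposition is dependency-preserving.

none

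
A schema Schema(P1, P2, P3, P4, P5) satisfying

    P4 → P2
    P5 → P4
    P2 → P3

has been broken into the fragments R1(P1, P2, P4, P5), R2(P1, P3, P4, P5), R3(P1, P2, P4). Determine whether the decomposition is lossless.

Yes

Chase test. Columns are P1, P2, P3, P4, P5; row i has aⱼ where attribute j ∈ Ri, else bᵢⱼ.
Initial tableau (one row per fragment):
  row 1: a1 a2 b13 a4 a5
  row 2: a1 b22 a3 a4 a5
  row 3: a1 a2 b33 a4 b35
Rows 1 and 2 agree on P4; apply P4→P2 and equate their P2 entries.
Rows 1 and 2 agree on P2; apply P2→P3 and equate their P3 entries.
Rows 1 and 3 agree on P2; apply P2→P3 and equate their P3 entries.
Row 1 is now all distinguished symbols — the join is lossless.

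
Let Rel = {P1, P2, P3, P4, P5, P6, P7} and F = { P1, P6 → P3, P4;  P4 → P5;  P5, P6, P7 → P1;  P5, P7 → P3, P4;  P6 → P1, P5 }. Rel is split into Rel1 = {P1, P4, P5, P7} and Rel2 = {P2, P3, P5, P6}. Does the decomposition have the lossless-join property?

No

Common attributes: Rel1 ∩ Rel2 = {P5}.
No dependency enlarges {P5}, so (P5)⁺ = {P5}.
The closure contains neither all of Rel1 = {P1, P4, P5, P7} nor all of Rel2 = {P2, P3, P5, P6}, so the common attributes are not a superkey of either fragment. The join is lossy.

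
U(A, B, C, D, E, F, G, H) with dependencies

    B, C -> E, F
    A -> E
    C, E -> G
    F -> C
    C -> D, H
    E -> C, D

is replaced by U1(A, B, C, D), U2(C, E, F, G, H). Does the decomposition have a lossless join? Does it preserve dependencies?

Lossless test: (C)⁺ = {C, D, H}, which is a superkey of neither fragment — lossy.
Dependency preservation: the restricted closure of {B, C} across the fragments never reaches {E, F}, so B, C → E, F cannot be enforced without a join — not preserved.

lossy and not dependency-preserving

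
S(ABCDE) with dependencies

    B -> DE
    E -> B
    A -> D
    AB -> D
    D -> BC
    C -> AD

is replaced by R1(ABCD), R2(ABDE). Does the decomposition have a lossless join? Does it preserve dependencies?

lossless and dependency-preserving

Lossless test: (ABD)⁺ = {ABCDE}, which contains all of one fragment — lossless.
Dependency preservation: every FD's attributes lie within a single fragment, so each can be enforced locally — preserved.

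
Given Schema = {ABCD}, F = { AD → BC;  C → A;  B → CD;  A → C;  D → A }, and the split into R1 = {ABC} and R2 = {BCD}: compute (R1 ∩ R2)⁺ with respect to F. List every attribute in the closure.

ABCD

R1 ∩ R2 = {BC}.
C → A applies, adding A
B → CD applies, adding D
Closure: {ABCD}.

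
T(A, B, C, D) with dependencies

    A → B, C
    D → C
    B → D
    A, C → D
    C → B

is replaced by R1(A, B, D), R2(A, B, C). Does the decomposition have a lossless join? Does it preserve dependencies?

Lossless test: (A, B)⁺ = {A, B, C, D}, which contains all of one fragment — lossless.
Dependency preservation: D → C; A, C → D are not contained in any single fragment, but the restricted closure of each left-hand side across the fragments still reaches the right-hand side; the remaining FDs each lie inside some fragment. All dependencies are preserved.

lossless and dependency-preserving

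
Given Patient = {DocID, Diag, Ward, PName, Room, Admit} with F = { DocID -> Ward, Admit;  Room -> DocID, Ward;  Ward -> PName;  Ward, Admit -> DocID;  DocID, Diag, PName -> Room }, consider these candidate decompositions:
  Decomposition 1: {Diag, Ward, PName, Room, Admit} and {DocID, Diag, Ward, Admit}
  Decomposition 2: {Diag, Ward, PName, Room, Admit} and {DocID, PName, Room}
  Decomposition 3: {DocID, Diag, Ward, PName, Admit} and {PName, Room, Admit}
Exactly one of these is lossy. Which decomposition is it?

Decomposition 1: common = {Diag, Ward, Admit}, closure = {DocID, Diag, Ward, PName, Room, Admit} → lossless.
Decomposition 2: common = {PName, Room}, closure = {DocID, Ward, PName, Room, Admit} → lossless.
Decomposition 3: common = {PName, Admit}, closure = {PName, Admit} → lossy.

Decomposition 3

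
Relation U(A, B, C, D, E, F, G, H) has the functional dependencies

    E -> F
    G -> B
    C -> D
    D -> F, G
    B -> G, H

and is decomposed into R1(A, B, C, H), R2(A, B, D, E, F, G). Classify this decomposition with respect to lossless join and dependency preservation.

Lossless test: (A, B)⁺ = {A, B, G, H}, which is a superkey of neither fragment — lossy.
Dependency preservation: the restricted closure of {C} across the fragments never reaches {D}, so C → D cannot be enforced without a join — not preserved.

lossy and not dependency-preserving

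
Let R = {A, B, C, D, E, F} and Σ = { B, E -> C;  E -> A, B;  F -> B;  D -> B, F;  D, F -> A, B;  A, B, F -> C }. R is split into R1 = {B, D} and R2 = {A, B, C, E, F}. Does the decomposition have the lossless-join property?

No

Common attributes: R1 ∩ R2 = {B}.
No dependency enlarges {B}, so (B)⁺ = {B}.
The closure contains neither all of R1 = {B, D} nor all of R2 = {A, B, C, E, F}, so the common attributes are not a superkey of either fragment. The join is lossy.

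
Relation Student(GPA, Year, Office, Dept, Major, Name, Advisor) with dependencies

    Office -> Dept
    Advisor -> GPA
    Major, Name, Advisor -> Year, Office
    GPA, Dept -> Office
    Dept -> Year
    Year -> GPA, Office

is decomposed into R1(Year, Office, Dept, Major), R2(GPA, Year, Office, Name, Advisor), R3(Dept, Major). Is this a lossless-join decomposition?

Chase test. Columns are GPA, Year, Office, Dept, Major, Name, Advisor; row i has aⱼ where attribute j ∈ Ri, else bᵢⱼ.
Initial tableau (one row per fragment):
  row 1: b11 a2 a3 a4 a5 b16 b17
  row 2: a1 a2 a3 b24 b25 a6 a7
  row 3: b31 b32 b33 a4 a5 b36 b37
Rows 1 and 2 agree on Office; apply Office→Dept and equate their Dept entries.
Rows 1 and 3 agree on Dept; apply Dept→Year and equate their Year entries.
Rows 1 and 2 agree on Year; apply Year→GPA, Office and equate their GPA, Office entries.
Rows 1 and 3 agree on Year; apply Year→GPA, Office and equate their GPA, Office entries.
No row becomes fully distinguished — the join is lossy.

No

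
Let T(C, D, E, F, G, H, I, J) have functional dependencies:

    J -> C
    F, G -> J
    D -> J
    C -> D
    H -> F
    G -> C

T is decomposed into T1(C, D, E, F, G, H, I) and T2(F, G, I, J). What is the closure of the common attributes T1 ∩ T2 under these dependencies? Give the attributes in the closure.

C, D, F, G, I, J

T1 ∩ T2 = {F, G, I}.
F, G → J applies, adding J
G → C applies, adding C
C → D applies, adding D
Closure: {C, D, F, G, I, J}.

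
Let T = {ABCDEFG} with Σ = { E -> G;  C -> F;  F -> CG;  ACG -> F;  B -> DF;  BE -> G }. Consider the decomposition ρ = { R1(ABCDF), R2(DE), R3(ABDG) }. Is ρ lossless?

Chase test. Columns are ABCDEFG; row i has aⱼ where attribute j ∈ Ri, else bᵢⱼ.
Initial tableau (one row per fragment):
  row 1: a1 a2 a3 a4 b15 a6 b17
  row 2: b21 b22 b23 a4 a5 b26 b27
  row 3: a1 a2 b33 a4 b35 b36 a7
Rows 1 and 3 agree on B; apply B→DF and equate their DF entries.
Rows 1 and 3 agree on F; apply F→CG and equate their CG entries.
No row becomes fully distinguished — the join is lossy.

No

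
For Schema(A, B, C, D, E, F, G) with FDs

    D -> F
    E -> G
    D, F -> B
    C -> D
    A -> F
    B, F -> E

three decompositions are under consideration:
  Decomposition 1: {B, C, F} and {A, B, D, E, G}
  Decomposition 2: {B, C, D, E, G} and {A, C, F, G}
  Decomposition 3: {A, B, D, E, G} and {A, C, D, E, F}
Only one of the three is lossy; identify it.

Decomposition 1

Decomposition 1: common = {B}, closure = {B} → lossy.
Decomposition 2: common = {C, G}, closure = {B, C, D, E, F, G} → lossless.
Decomposition 3: common = {A, D, E}, closure = {A, B, D, E, F, G} → lossless.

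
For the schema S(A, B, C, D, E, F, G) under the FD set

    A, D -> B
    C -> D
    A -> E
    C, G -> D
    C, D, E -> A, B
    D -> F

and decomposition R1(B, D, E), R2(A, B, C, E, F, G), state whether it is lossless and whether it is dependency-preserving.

Lossless test: (B, E)⁺ = {B, E}, which is a superkey of neither fragment — lossy.
Dependency preservation: the restricted closure of {A, D} across the fragments never reaches {B}, so A, D → B cannot be enforced without a join — not preserved.

lossy and not dependency-preserving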